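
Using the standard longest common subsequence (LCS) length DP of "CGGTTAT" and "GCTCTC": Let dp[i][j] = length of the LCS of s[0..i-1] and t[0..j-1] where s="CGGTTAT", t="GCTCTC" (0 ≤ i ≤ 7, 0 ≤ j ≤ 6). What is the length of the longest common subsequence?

3

   ''  G  C  T  C  T  C
''  0  0  0  0  0  0  0
 C  0  0  1  1  1  1  1
 G  0  1  1  1  1  1  1
 G  0  1  1  1  1  1  1
 T  0  1  1  2  2  2  2
 T  0  1  1  2  2  3  3
 A  0  1  1  2  2  3  3
 T  0  1  1  2  2  3  3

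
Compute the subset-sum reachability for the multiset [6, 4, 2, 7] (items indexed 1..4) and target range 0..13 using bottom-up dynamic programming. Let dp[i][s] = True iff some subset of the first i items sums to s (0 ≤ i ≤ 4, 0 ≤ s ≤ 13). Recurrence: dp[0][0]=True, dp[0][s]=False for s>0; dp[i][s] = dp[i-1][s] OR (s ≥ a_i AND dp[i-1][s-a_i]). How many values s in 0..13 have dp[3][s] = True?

i\s   0   1   2   3   4   5   6   7   8   9  10  11  12  13
  0   T   F   F   F   F   F   F   F   F   F   F   F   F   F
  1   T   F   F   F   F   F   T   F   F   F   F   F   F   F
  2   T   F   F   F   T   F   T   F   F   F   T   F   F   F
  3   T   F   T   F   T   F   T   F   T   F   T   F   T   F
  4   T   F   T   F   T   F   T   T   T   T   T   T   T   T

7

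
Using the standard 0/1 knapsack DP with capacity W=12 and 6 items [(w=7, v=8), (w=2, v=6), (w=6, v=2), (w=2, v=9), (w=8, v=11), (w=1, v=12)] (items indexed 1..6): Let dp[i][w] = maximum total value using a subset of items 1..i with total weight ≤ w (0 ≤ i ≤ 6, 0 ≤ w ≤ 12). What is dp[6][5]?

27

i\w   0   1   2   3   4   5   6   7   8   9  10  11  12
  0   0   0   0   0   0   0   0   0   0   0   0   0   0
  1   0   0   0   0   0   0   0   8   8   8   8   8   8
  2   0   0   6   6   6   6   6   8   8  14  14  14  14
  3   0   0   6   6   6   6   6   8   8  14  14  14  14
  4   0   0   9   9  15  15  15  15  15  17  17  23  23
  5   0   0   9   9  15  15  15  15  15  17  20  23  26
  6   0  12  12  21  21  27  27  27  27  27  29  32  35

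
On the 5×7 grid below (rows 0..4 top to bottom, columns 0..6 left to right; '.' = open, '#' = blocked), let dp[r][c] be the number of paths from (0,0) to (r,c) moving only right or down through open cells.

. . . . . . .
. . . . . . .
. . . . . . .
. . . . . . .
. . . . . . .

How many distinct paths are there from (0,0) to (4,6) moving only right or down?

210

r\c   0   1   2   3   4   5   6
  0   1   1   1   1   1   1   1
  1   1   2   3   4   5   6   7
  2   1   3   6  10  15  21  28
  3   1   4  10  20  35  56  84
  4   1   5  15  35  70 126 210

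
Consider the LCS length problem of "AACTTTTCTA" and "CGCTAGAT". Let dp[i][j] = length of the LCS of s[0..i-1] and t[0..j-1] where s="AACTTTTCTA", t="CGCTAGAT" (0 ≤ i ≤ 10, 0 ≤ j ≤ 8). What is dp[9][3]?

   ''  C  G  C  T  A  G  A  T
''  0  0  0  0  0  0  0  0  0
 A  0  0  0  0  0  1  1  1  1
 A  0  0  0  0  0  1  1  2  2
 C  0  1  1  1  1  1  1  2  2
 T  0  1  1  1  2  2  2  2  3
 T  0  1  1  1  2  2  2  2  3
 T  0  1  1  1  2  2  2  2  3
 T  0  1  1  1  2  2  2  2  3
 C  0  1  1  2  2  2  2  2  3
 T  0  1  1  2  3  3  3  3  3
 A  0  1  1  2  3  4  4  4  4

2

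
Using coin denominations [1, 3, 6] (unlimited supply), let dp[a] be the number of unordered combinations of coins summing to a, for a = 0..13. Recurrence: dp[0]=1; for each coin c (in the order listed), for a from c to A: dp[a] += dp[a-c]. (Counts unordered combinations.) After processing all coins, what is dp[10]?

after  coin     0     1     2     3     4     5     6     7     8     9    10    11    12    13
          1     1     1     1     1     1     1     1     1     1     1     1     1     1     1
          3     1     1     1     2     2     2     3     3     3     4     4     4     5     5
          6     1     1     1     2     2     2     4     4     4     6     6     6     9     9

6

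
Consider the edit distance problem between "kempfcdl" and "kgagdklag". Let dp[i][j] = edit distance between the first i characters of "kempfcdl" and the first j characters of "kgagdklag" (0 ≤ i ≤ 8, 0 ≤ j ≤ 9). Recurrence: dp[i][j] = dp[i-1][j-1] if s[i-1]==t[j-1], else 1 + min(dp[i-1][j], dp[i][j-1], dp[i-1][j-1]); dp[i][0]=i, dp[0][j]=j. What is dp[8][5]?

6

   ''  k  g  a  g  d  k  l  a  g
''  0  1  2  3  4  5  6  7  8  9
 k  1  0  1  2  3  4  5  6  7  8
 e  2  1  1  2  3  4  5  6  7  8
 m  3  2  2  2  3  4  5  6  7  8
 p  4  3  3  3  3  4  5  6  7  8
 f  5  4  4  4  4  4  5  6  7  8
 c  6  5  5  5  5  5  5  6  7  8
 d  7  6  6  6  6  5  6  6  7  8
 l  8  7  7  7  7  6  6  6  7  8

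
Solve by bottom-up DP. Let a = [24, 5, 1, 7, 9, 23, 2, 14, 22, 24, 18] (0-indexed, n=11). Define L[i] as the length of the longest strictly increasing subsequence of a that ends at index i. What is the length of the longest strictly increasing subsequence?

   i    0    1    2    3    4    5    6    7    8    9   10
a[i]   24    5    1    7    9   23    2   14   22   24   18
L[i]    1    1    1    2    3    4    2    4    5    6    5

6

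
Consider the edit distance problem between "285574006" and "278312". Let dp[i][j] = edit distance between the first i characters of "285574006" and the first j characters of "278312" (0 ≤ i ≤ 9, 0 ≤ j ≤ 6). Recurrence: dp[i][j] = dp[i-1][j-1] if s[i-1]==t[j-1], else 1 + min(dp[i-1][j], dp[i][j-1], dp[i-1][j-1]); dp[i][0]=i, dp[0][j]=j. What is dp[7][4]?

   ''  2  7  8  3  1  2
''  0  1  2  3  4  5  6
 2  1  0  1  2  3  4  5
 8  2  1  1  1  2  3  4
 5  3  2  2  2  2  3  4
 5  4  3  3  3  3  3  4
 7  5  4  3  4  4  4  4
 4  6  5  4  4  5  5  5
 0  7  6  5  5  5  6  6
 0  8  7  6  6  6  6  7
 6  9  8  7  7  7  7  7

5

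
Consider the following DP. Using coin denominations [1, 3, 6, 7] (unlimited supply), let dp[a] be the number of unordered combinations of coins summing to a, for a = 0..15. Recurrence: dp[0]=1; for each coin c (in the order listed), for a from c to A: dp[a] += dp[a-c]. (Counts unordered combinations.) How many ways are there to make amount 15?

17

after  coin     0     1     2     3     4     5     6     7     8     9    10    11    12    13    14    15
          1     1     1     1     1     1     1     1     1     1     1     1     1     1     1     1     1
          3     1     1     1     2     2     2     3     3     3     4     4     4     5     5     5     6
          6     1     1     1     2     2     2     4     4     4     6     6     6     9     9     9    12
          7     1     1     1     2     2     2     4     5     5     7     8     8    11    13    14    17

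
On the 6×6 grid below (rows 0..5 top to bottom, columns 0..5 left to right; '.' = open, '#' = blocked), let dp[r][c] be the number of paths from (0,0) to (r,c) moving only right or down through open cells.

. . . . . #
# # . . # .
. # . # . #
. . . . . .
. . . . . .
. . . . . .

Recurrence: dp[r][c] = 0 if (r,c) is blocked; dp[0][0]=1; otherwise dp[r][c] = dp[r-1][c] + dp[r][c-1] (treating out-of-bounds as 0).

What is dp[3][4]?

r\c   0   1   2   3   4   5
  0   1   1   1   1   1   0
  1   0   0   1   2   0   0
  2   0   0   1   0   0   0
  3   0   0   1   1   1   1
  4   0   0   1   2   3   4
  5   0   0   1   3   6  10

1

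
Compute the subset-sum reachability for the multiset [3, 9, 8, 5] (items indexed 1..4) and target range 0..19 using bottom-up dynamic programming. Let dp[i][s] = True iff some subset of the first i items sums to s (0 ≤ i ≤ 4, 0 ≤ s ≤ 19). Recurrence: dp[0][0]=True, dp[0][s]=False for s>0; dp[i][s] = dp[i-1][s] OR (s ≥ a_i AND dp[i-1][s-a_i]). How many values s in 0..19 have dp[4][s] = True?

i\s   0   1   2   3   4   5   6   7   8   9  10  11  12  13  14  15  16  17  18  19
  0   T   F   F   F   F   F   F   F   F   F   F   F   F   F   F   F   F   F   F   F
  1   T   F   F   T   F   F   F   F   F   F   F   F   F   F   F   F   F   F   F   F
  2   T   F   F   T   F   F   F   F   F   T   F   F   T   F   F   F   F   F   F   F
  3   T   F   F   T   F   F   F   F   T   T   F   T   T   F   F   F   F   T   F   F
  4   T   F   F   T   F   T   F   F   T   T   F   T   T   T   T   F   T   T   F   F

11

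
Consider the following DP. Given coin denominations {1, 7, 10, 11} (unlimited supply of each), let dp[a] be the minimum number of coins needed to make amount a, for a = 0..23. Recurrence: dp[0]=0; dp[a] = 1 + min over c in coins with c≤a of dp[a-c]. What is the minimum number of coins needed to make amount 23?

3

 a  0  1  2  3  4  5  6  7  8  9 10 11 12 13 14 15 16 17 18 19 20 21 22 23
dp  0  1  2  3  4  5  6  1  2  3  1  1  2  3  2  3  4  2  2  3  2  2  2  3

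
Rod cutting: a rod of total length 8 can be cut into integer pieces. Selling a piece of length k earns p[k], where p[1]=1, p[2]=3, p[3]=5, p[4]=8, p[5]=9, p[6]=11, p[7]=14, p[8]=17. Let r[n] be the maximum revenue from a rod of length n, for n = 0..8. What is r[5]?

9

   n    0    1    2    3    4    5    6    7    8
r[n]    0    1    3    5    8    9   11   14   17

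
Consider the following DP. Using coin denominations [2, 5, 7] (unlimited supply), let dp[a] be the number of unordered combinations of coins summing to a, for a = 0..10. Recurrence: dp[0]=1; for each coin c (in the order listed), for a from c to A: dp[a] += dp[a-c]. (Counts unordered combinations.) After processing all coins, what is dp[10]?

after  coin     0     1     2     3     4     5     6     7     8     9    10
          2     1     0     1     0     1     0     1     0     1     0     1
          5     1     0     1     0     1     1     1     1     1     1     2
          7     1     0     1     0     1     1     1     2     1     2     2

2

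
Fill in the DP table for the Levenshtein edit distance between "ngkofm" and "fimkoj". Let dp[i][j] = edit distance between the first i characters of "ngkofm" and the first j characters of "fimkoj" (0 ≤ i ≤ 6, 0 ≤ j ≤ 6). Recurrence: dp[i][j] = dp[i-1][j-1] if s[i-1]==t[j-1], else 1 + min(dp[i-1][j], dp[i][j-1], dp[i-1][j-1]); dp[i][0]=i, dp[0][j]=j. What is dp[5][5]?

4

   ''  f  i  m  k  o  j
''  0  1  2  3  4  5  6
 n  1  1  2  3  4  5  6
 g  2  2  2  3  4  5  6
 k  3  3  3  3  3  4  5
 o  4  4  4  4  4  3  4
 f  5  4  5  5  5  4  4
 m  6  5  5  5  6  5  5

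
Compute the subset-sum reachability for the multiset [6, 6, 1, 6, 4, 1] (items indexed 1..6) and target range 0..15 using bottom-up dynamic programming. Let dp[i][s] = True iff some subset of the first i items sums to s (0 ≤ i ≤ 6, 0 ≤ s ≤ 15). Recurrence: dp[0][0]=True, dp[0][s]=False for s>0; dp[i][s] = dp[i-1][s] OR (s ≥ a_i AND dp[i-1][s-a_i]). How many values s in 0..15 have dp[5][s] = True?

10

i\s   0   1   2   3   4   5   6   7   8   9  10  11  12  13  14  15
  0   T   F   F   F   F   F   F   F   F   F   F   F   F   F   F   F
  1   T   F   F   F   F   F   T   F   F   F   F   F   F   F   F   F
  2   T   F   F   F   F   F   T   F   F   F   F   F   T   F   F   F
  3   T   T   F   F   F   F   T   T   F   F   F   F   T   T   F   F
  4   T   T   F   F   F   F   T   T   F   F   F   F   T   T   F   F
  5   T   T   F   F   T   T   T   T   F   F   T   T   T   T   F   F
  6   T   T   T   F   T   T   T   T   T   F   T   T   T   T   T   F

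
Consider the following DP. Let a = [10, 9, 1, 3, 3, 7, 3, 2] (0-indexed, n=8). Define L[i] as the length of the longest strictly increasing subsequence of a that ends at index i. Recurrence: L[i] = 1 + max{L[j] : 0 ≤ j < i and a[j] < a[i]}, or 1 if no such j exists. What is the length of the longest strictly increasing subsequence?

3

   i    0    1    2    3    4    5    6    7
a[i]   10    9    1    3    3    7    3    2
L[i]    1    1    1    2    2    3    2    2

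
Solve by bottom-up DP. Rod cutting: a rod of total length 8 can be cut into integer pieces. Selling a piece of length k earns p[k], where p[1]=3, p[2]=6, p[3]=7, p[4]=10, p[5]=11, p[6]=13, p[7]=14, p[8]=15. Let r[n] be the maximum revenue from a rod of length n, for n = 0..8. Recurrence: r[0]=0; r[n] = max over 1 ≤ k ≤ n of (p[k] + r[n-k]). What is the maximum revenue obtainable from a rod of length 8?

   n    0    1    2    3    4    5    6    7    8
r[n]    0    3    6    9   12   15   18   21   24

24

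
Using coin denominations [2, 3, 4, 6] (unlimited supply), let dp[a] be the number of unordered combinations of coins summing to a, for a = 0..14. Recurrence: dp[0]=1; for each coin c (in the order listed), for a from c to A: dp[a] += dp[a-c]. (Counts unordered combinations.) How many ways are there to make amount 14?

13

after  coin     0     1     2     3     4     5     6     7     8     9    10    11    12    13    14
          2     1     0     1     0     1     0     1     0     1     0     1     0     1     0     1
          3     1     0     1     1     1     1     2     1     2     2     2     2     3     2     3
          4     1     0     1     1     2     1     3     2     4     3     5     4     7     5     8
          6     1     0     1     1     2     1     4     2     5     4     7     5    11     7    13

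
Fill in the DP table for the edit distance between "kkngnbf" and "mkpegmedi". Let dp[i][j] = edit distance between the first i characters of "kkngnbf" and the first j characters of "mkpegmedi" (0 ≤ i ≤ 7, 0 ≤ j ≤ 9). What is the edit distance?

   ''  m  k  p  e  g  m  e  d  i
''  0  1  2  3  4  5  6  7  8  9
 k  1  1  1  2  3  4  5  6  7  8
 k  2  2  1  2  3  4  5  6  7  8
 n  3  3  2  2  3  4  5  6  7  8
 g  4  4  3  3  3  3  4  5  6  7
 n  5  5  4  4  4  4  4  5  6  7
 b  6  6  5  5  5  5  5  5  6  7
 f  7  7  6  6  6  6  6  6  6  7

7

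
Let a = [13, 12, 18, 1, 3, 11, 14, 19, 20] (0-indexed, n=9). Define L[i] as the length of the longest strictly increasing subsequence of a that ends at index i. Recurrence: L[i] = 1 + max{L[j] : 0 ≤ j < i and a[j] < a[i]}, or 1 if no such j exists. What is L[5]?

3

   i    0    1    2    3    4    5    6    7    8
a[i]   13   12   18    1    3   11   14   19   20
L[i]    1    1    2    1    2    3    4    5    6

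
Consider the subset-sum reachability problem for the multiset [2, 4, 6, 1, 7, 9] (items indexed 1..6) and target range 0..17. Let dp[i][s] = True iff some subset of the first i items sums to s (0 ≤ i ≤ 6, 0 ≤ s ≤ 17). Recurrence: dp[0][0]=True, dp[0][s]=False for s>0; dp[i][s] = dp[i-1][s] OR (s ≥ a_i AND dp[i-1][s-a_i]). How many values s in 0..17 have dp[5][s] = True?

18

i\s   0   1   2   3   4   5   6   7   8   9  10  11  12  13  14  15  16  17
  0   T   F   F   F   F   F   F   F   F   F   F   F   F   F   F   F   F   F
  1   T   F   T   F   F   F   F   F   F   F   F   F   F   F   F   F   F   F
  2   T   F   T   F   T   F   T   F   F   F   F   F   F   F   F   F   F   F
  3   T   F   T   F   T   F   T   F   T   F   T   F   T   F   F   F   F   F
  4   T   T   T   T   T   T   T   T   T   T   T   T   T   T   F   F   F   F
  5   T   T   T   T   T   T   T   T   T   T   T   T   T   T   T   T   T   T
  6   T   T   T   T   T   T   T   T   T   T   T   T   T   T   T   T   T   T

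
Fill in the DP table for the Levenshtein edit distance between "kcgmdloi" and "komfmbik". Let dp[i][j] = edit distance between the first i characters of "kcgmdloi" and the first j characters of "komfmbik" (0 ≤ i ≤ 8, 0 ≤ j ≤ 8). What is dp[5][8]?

6

   ''  k  o  m  f  m  b  i  k
''  0  1  2  3  4  5  6  7  8
 k  1  0  1  2  3  4  5  6  7
 c  2  1  1  2  3  4  5  6  7
 g  3  2  2  2  3  4  5  6  7
 m  4  3  3  2  3  3  4  5  6
 d  5  4  4  3  3  4  4  5  6
 l  6  5  5  4  4  4  5  5  6
 o  7  6  5  5  5  5  5  6  6
 i  8  7  6  6  6  6  6  5  6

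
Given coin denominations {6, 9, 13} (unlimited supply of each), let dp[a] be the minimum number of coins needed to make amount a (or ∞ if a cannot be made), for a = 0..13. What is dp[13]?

 a  0  1  2  3  4  5  6  7  8  9 10 11 12 13
dp  0  -  -  -  -  -  1  -  -  1  -  -  2  1
(- denotes ∞ / unreachable)

1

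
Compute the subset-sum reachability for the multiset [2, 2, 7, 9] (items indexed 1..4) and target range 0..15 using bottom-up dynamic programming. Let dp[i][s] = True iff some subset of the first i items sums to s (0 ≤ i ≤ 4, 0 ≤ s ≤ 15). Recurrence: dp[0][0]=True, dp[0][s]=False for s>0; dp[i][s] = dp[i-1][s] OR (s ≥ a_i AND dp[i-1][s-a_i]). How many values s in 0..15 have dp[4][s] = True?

7

i\s   0   1   2   3   4   5   6   7   8   9  10  11  12  13  14  15
  0   T   F   F   F   F   F   F   F   F   F   F   F   F   F   F   F
  1   T   F   T   F   F   F   F   F   F   F   F   F   F   F   F   F
  2   T   F   T   F   T   F   F   F   F   F   F   F   F   F   F   F
  3   T   F   T   F   T   F   F   T   F   T   F   T   F   F   F   F
  4   T   F   T   F   T   F   F   T   F   T   F   T   F   T   F   F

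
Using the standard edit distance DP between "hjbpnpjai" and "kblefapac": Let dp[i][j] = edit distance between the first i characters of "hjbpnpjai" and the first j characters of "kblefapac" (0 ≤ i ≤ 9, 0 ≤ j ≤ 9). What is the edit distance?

   ''  k  b  l  e  f  a  p  a  c
''  0  1  2  3  4  5  6  7  8  9
 h  1  1  2  3  4  5  6  7  8  9
 j  2  2  2  3  4  5  6  7  8  9
 b  3  3  2  3  4  5  6  7  8  9
 p  4  4  3  3  4  5  6  6  7  8
 n  5  5  4  4  4  5  6  7  7  8
 p  6  6  5  5  5  5  6  6  7  8
 j  7  7  6  6  6  6  6  7  7  8
 a  8  8  7  7  7  7  6  7  7  8
 i  9  9  8  8  8  8  7  7  8  8

8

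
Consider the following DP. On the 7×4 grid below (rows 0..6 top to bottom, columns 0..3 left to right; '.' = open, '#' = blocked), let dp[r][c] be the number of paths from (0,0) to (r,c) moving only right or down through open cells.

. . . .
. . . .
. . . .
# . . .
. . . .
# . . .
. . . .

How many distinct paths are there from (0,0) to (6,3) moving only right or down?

r\c   0   1   2   3
  0   1   1   1   1
  1   1   2   3   4
  2   1   3   6  10
  3   0   3   9  19
  4   0   3  12  31
  5   0   3  15  46
  6   0   3  18  64

64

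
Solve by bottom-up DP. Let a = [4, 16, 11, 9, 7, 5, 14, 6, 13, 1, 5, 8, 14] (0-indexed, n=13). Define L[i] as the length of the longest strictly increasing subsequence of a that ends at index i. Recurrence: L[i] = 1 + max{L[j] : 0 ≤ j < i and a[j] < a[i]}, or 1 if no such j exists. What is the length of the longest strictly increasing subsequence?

5

   i    0    1    2    3    4    5    6    7    8    9   10   11   12
a[i]    4   16   11    9    7    5   14    6   13    1    5    8   14
L[i]    1    2    2    2    2    2    3    3    4    1    2    4    5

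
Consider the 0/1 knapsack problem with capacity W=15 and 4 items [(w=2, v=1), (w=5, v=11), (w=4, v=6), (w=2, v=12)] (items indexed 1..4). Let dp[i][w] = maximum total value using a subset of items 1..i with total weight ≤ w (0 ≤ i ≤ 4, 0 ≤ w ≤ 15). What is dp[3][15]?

i\w   0   1   2   3   4   5   6   7   8   9  10  11  12  13  14  15
  0   0   0   0   0   0   0   0   0   0   0   0   0   0   0   0   0
  1   0   0   1   1   1   1   1   1   1   1   1   1   1   1   1   1
  2   0   0   1   1   1  11  11  12  12  12  12  12  12  12  12  12
  3   0   0   1   1   6  11  11  12  12  17  17  18  18  18  18  18
  4   0   0  12  12  13  13  18  23  23  24  24  29  29  30  30  30

18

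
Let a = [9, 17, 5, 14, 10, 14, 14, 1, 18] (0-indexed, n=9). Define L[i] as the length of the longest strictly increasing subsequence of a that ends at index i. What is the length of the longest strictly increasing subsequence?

4

   i    0    1    2    3    4    5    6    7    8
a[i]    9   17    5   14   10   14   14    1   18
L[i]    1    2    1    2    2    3    3    1    4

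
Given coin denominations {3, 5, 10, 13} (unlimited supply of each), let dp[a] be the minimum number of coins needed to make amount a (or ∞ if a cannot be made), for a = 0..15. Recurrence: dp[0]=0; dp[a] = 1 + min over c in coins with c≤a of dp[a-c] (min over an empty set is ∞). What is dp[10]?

1

 a  0  1  2  3  4  5  6  7  8  9 10 11 12 13 14 15
dp  0  -  -  1  -  1  2  -  2  3  1  3  4  1  4  2
(- denotes ∞ / unreachable)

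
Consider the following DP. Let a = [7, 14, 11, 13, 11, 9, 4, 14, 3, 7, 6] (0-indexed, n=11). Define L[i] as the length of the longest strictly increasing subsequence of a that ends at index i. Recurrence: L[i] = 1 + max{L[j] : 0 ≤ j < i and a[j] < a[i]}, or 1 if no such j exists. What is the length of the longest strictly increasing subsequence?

4

   i    0    1    2    3    4    5    6    7    8    9   10
a[i]    7   14   11   13   11    9    4   14    3    7    6
L[i]    1    2    2    3    2    2    1    4    1    2    2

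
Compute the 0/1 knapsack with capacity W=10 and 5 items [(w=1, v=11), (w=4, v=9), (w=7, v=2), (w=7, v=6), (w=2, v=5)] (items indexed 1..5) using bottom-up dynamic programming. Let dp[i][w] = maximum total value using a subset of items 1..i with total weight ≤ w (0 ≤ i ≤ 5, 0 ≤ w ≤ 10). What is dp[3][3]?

i\w   0   1   2   3   4   5   6   7   8   9  10
  0   0   0   0   0   0   0   0   0   0   0   0
  1   0  11  11  11  11  11  11  11  11  11  11
  2   0  11  11  11  11  20  20  20  20  20  20
  3   0  11  11  11  11  20  20  20  20  20  20
  4   0  11  11  11  11  20  20  20  20  20  20
  5   0  11  11  16  16  20  20  25  25  25  25

11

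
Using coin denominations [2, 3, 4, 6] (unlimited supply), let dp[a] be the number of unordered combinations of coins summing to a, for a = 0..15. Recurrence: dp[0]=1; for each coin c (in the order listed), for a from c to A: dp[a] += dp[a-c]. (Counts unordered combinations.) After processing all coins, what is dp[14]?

after  coin     0     1     2     3     4     5     6     7     8     9    10    11    12    13    14    15
          2     1     0     1     0     1     0     1     0     1     0     1     0     1     0     1     0
          3     1     0     1     1     1     1     2     1     2     2     2     2     3     2     3     3
          4     1     0     1     1     2     1     3     2     4     3     5     4     7     5     8     7
          6     1     0     1     1     2     1     4     2     5     4     7     5    11     7    13    11

13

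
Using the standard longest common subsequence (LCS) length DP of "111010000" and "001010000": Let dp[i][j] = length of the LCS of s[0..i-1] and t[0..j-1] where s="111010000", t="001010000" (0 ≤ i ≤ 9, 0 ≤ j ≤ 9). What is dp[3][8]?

2

   ''  0  0  1  0  1  0  0  0  0
''  0  0  0  0  0  0  0  0  0  0
 1  0  0  0  1  1  1  1  1  1  1
 1  0  0  0  1  1  2  2  2  2  2
 1  0  0  0  1  1  2  2  2  2  2
 0  0  1  1  1  2  2  3  3  3  3
 1  0  1  1  2  2  3  3  3  3  3
 0  0  1  2  2  3  3  4  4  4  4
 0  0  1  2  2  3  3  4  5  5  5
 0  0  1  2  2  3  3  4  5  6  6
 0  0  1  2  2  3  3  4  5  6  7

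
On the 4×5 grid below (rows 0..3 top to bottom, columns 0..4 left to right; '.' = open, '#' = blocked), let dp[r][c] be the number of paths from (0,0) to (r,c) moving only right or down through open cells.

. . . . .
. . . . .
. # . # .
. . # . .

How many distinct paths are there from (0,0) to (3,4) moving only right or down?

r\c   0   1   2   3   4
  0   1   1   1   1   1
  1   1   2   3   4   5
  2   1   0   3   0   5
  3   1   1   0   0   5

5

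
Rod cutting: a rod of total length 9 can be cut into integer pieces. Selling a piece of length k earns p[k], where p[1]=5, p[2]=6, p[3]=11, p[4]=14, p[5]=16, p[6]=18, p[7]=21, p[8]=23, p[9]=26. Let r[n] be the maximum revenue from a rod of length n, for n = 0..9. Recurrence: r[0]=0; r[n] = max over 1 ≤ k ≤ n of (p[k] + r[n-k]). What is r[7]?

   n    0    1    2    3    4    5    6    7    8    9
r[n]    0    5   10   15   20   25   30   35   40   45

35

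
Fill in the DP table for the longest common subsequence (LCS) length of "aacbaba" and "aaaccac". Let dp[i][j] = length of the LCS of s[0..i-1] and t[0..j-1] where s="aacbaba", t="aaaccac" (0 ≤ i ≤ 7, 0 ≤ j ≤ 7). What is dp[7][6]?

   ''  a  a  a  c  c  a  c
''  0  0  0  0  0  0  0  0
 a  0  1  1  1  1  1  1  1
 a  0  1  2  2  2  2  2  2
 c  0  1  2  2  3  3  3  3
 b  0  1  2  2  3  3  3  3
 a  0  1  2  3  3  3  4  4
 b  0  1  2  3  3  3  4  4
 a  0  1  2  3  3  3  4  4

4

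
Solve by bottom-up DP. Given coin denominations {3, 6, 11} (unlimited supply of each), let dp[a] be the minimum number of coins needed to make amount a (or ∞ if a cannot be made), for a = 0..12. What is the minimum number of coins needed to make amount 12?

2

 a  0  1  2  3  4  5  6  7  8  9 10 11 12
dp  0  -  -  1  -  -  1  -  -  2  -  1  2
(- denotes ∞ / unreachable)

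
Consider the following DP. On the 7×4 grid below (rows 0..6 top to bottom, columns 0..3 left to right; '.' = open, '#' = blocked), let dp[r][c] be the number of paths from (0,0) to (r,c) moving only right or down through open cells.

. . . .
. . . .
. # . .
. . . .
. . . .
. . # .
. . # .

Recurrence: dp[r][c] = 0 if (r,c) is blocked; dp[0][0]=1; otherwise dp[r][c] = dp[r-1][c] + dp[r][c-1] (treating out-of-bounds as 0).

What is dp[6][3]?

17

r\c   0   1   2   3
  0   1   1   1   1
  1   1   2   3   4
  2   1   0   3   7
  3   1   1   4  11
  4   1   2   6  17
  5   1   3   0  17
  6   1   4   0  17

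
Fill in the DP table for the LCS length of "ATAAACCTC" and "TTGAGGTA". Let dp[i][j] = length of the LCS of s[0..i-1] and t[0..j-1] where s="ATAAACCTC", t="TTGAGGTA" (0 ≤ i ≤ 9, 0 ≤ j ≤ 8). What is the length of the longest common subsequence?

   ''  T  T  G  A  G  G  T  A
''  0  0  0  0  0  0  0  0  0
 A  0  0  0  0  1  1  1  1  1
 T  0  1  1  1  1  1  1  2  2
 A  0  1  1  1  2  2  2  2  3
 A  0  1  1  1  2  2  2  2  3
 A  0  1  1  1  2  2  2  2  3
 C  0  1  1  1  2  2  2  2  3
 C  0  1  1  1  2  2  2  2  3
 T  0  1  2  2  2  2  2  3  3
 C  0  1  2  2  2  2  2  3  3

3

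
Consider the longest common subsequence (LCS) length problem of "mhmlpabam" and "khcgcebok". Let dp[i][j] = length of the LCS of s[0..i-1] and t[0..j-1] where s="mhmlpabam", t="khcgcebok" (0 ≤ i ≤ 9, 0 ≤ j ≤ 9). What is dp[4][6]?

   ''  k  h  c  g  c  e  b  o  k
''  0  0  0  0  0  0  0  0  0  0
 m  0  0  0  0  0  0  0  0  0  0
 h  0  0  1  1  1  1  1  1  1  1
 m  0  0  1  1  1  1  1  1  1  1
 l  0  0  1  1  1  1  1  1  1  1
 p  0  0  1  1  1  1  1  1  1  1
 a  0  0  1  1  1  1  1  1  1  1
 b  0  0  1  1  1  1  1  2  2  2
 a  0  0  1  1  1  1  1  2  2  2
 m  0  0  1  1  1  1  1  2  2  2

1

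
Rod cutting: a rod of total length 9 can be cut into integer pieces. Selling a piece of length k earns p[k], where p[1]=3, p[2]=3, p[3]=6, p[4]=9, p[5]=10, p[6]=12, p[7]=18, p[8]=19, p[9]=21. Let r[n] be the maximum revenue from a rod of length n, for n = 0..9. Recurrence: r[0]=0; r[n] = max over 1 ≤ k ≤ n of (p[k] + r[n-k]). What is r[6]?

   n    0    1    2    3    4    5    6    7    8    9
r[n]    0    3    6    9   12   15   18   21   24   27

18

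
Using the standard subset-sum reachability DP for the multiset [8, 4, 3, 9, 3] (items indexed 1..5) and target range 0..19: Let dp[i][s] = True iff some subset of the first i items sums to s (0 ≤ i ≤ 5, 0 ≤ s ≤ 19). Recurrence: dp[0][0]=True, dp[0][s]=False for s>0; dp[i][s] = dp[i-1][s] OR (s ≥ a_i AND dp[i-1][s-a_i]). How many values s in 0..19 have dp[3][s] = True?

8

i\s   0   1   2   3   4   5   6   7   8   9  10  11  12  13  14  15  16  17  18  19
  0   T   F   F   F   F   F   F   F   F   F   F   F   F   F   F   F   F   F   F   F
  1   T   F   F   F   F   F   F   F   T   F   F   F   F   F   F   F   F   F   F   F
  2   T   F   F   F   T   F   F   F   T   F   F   F   T   F   F   F   F   F   F   F
  3   T   F   F   T   T   F   F   T   T   F   F   T   T   F   F   T   F   F   F   F
  4   T   F   F   T   T   F   F   T   T   T   F   T   T   T   F   T   T   T   F   F
  5   T   F   F   T   T   F   T   T   T   T   T   T   T   T   T   T   T   T   T   T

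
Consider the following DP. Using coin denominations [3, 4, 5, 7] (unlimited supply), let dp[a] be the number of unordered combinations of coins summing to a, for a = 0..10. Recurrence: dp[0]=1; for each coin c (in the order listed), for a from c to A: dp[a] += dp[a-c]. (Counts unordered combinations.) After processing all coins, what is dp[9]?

2

after  coin     0     1     2     3     4     5     6     7     8     9    10
          3     1     0     0     1     0     0     1     0     0     1     0
          4     1     0     0     1     1     0     1     1     1     1     1
          5     1     0     0     1     1     1     1     1     2     2     2
          7     1     0     0     1     1     1     1     2     2     2     3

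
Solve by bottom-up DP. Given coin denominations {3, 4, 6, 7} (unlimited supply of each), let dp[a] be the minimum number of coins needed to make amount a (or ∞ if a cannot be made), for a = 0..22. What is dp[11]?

2

 a  0  1  2  3  4  5  6  7  8  9 10 11 12 13 14 15 16 17 18 19 20 21 22
dp  0  -  -  1  1  -  1  1  2  2  2  2  2  2  2  3  3  3  3  3  3  3  4
(- denotes ∞ / unreachable)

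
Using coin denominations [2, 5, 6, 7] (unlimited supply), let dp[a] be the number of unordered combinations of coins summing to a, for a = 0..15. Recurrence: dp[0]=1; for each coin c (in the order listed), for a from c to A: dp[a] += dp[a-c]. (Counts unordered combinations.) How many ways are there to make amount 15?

5

after  coin     0     1     2     3     4     5     6     7     8     9    10    11    12    13    14    15
          2     1     0     1     0     1     0     1     0     1     0     1     0     1     0     1     0
          5     1     0     1     0     1     1     1     1     1     1     2     1     2     1     2     2
          6     1     0     1     0     1     1     2     1     2     1     3     2     4     2     4     3
          7     1     0     1     0     1     1     2     2     2     2     3     3     5     4     6     5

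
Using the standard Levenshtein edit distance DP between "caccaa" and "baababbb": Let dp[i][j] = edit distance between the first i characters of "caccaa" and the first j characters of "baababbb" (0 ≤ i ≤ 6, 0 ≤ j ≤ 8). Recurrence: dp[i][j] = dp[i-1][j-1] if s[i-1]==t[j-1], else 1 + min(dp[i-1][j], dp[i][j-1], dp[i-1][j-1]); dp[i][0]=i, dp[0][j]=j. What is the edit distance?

   ''  b  a  a  b  a  b  b  b
''  0  1  2  3  4  5  6  7  8
 c  1  1  2  3  4  5  6  7  8
 a  2  2  1  2  3  4  5  6  7
 c  3  3  2  2  3  4  5  6  7
 c  4  4  3  3  3  4  5  6  7
 a  5  5  4  3  4  3  4  5  6
 a  6  6  5  4  4  4  4  5  6

6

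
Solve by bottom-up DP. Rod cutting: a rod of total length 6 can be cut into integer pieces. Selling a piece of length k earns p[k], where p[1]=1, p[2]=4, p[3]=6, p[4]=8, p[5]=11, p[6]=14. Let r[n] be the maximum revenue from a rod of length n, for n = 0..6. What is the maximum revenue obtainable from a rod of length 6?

14

   n    0    1    2    3    4    5    6
r[n]    0    1    4    6    8   11   14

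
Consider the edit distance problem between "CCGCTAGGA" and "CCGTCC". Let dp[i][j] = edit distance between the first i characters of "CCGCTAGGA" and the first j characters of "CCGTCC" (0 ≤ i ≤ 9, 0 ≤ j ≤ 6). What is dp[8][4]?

4

   ''  C  C  G  T  C  C
''  0  1  2  3  4  5  6
 C  1  0  1  2  3  4  5
 C  2  1  0  1  2  3  4
 G  3  2  1  0  1  2  3
 C  4  3  2  1  1  1  2
 T  5  4  3  2  1  2  2
 A  6  5  4  3  2  2  3
 G  7  6  5  4  3  3  3
 G  8  7  6  5  4  4  4
 A  9  8  7  6  5  5  5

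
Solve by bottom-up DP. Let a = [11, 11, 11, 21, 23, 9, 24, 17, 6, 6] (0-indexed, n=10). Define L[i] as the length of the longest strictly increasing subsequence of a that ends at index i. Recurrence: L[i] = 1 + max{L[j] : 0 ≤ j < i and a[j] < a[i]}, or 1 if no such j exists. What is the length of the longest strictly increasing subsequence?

4

   i    0    1    2    3    4    5    6    7    8    9
a[i]   11   11   11   21   23    9   24   17    6    6
L[i]    1    1    1    2    3    1    4    2    1    1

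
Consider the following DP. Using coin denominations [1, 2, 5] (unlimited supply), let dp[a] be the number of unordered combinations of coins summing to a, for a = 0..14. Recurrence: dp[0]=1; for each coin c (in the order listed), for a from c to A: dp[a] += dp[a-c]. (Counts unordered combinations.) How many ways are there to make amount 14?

after  coin     0     1     2     3     4     5     6     7     8     9    10    11    12    13    14
          1     1     1     1     1     1     1     1     1     1     1     1     1     1     1     1
          2     1     1     2     2     3     3     4     4     5     5     6     6     7     7     8
          5     1     1     2     2     3     4     5     6     7     8    10    11    13    14    16

16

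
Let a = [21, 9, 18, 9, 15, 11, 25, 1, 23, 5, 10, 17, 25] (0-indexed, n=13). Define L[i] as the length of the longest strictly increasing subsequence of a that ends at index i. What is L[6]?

3

   i    0    1    2    3    4    5    6    7    8    9   10   11   12
a[i]   21    9   18    9   15   11   25    1   23    5   10   17   25
L[i]    1    1    2    1    2    2    3    1    3    2    3    4    5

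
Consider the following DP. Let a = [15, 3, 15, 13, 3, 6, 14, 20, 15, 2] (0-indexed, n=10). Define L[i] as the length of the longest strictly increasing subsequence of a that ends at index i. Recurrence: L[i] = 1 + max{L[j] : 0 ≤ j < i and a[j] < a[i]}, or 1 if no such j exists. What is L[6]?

3

   i    0    1    2    3    4    5    6    7    8    9
a[i]   15    3   15   13    3    6   14   20   15    2
L[i]    1    1    2    2    1    2    3    4    4    1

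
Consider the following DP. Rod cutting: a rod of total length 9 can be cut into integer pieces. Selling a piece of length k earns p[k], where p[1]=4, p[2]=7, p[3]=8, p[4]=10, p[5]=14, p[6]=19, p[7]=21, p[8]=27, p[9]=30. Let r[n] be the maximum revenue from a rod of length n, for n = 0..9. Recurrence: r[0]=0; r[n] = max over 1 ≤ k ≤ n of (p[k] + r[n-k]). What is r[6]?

   n    0    1    2    3    4    5    6    7    8    9
r[n]    0    4    8   12   16   20   24   28   32   36

24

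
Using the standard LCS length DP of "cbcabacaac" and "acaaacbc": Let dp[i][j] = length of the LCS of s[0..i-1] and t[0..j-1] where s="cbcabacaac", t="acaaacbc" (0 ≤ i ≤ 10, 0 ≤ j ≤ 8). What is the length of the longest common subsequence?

   ''  a  c  a  a  a  c  b  c
''  0  0  0  0  0  0  0  0  0
 c  0  0  1  1  1  1  1  1  1
 b  0  0  1  1  1  1  1  2  2
 c  0  0  1  1  1  1  2  2  3
 a  0  1  1  2  2  2  2  2  3
 b  0  1  1  2  2  2  2  3  3
 a  0  1  1  2  3  3  3  3  3
 c  0  1  2  2  3  3  4  4  4
 a  0  1  2  3  3  4  4  4  4
 a  0  1  2  3  4  4  4  4  4
 c  0  1  2  3  4  4  5  5  5

5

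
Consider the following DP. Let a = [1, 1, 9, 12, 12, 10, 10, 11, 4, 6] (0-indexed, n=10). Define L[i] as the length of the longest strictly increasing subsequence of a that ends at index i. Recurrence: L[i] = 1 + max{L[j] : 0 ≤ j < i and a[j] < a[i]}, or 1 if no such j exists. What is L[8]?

   i    0    1    2    3    4    5    6    7    8    9
a[i]    1    1    9   12   12   10   10   11    4    6
L[i]    1    1    2    3    3    3    3    4    2    3

2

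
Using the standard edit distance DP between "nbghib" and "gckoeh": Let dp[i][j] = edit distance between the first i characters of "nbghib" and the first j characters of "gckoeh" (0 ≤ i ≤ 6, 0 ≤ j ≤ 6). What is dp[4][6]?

5

   ''  g  c  k  o  e  h
''  0  1  2  3  4  5  6
 n  1  1  2  3  4  5  6
 b  2  2  2  3  4  5  6
 g  3  2  3  3  4  5  6
 h  4  3  3  4  4  5  5
 i  5  4  4  4  5  5  6
 b  6  5  5  5  5  6  6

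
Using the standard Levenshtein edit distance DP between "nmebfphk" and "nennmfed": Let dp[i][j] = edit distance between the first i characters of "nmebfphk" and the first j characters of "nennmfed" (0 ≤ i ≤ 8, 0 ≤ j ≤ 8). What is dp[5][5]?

4

   ''  n  e  n  n  m  f  e  d
''  0  1  2  3  4  5  6  7  8
 n  1  0  1  2  3  4  5  6  7
 m  2  1  1  2  3  3  4  5  6
 e  3  2  1  2  3  4  4  4  5
 b  4  3  2  2  3  4  5  5  5
 f  5  4  3  3  3  4  4  5  6
 p  6  5  4  4  4  4  5  5  6
 h  7  6  5  5  5  5  5  6  6
 k  8  7  6  6  6  6  6  6  7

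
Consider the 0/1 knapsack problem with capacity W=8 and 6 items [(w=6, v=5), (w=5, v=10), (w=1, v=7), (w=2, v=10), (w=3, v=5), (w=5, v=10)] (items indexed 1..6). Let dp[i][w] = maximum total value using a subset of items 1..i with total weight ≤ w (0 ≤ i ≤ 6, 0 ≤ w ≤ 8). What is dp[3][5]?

i\w   0   1   2   3   4   5   6   7   8
  0   0   0   0   0   0   0   0   0   0
  1   0   0   0   0   0   0   5   5   5
  2   0   0   0   0   0  10  10  10  10
  3   0   7   7   7   7  10  17  17  17
  4   0   7  10  17  17  17  17  20  27
  5   0   7  10  17  17  17  22  22  27
  6   0   7  10  17  17  17  22  22  27

10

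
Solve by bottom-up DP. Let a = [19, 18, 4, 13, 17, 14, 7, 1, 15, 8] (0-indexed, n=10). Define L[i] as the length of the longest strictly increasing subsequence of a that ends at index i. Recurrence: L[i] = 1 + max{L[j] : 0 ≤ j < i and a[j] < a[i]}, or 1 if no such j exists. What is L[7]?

1

   i    0    1    2    3    4    5    6    7    8    9
a[i]   19   18    4   13   17   14    7    1   15    8
L[i]    1    1    1    2    3    3    2    1    4    3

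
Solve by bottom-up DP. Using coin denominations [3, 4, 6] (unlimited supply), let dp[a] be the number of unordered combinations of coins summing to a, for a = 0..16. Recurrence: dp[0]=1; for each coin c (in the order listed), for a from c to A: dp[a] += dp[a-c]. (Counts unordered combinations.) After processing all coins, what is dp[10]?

after  coin     0     1     2     3     4     5     6     7     8     9    10    11    12    13    14    15    16
          3     1     0     0     1     0     0     1     0     0     1     0     0     1     0     0     1     0
          4     1     0     0     1     1     0     1     1     1     1     1     1     2     1     1     2     2
          6     1     0     0     1     1     0     2     1     1     2     2     1     4     2     2     4     4

2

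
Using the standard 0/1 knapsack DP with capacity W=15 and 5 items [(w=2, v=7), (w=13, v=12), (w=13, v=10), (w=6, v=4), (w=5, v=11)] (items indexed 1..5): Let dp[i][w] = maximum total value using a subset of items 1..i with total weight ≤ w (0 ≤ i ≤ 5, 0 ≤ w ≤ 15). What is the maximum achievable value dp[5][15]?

22

i\w   0   1   2   3   4   5   6   7   8   9  10  11  12  13  14  15
  0   0   0   0   0   0   0   0   0   0   0   0   0   0   0   0   0
  1   0   0   7   7   7   7   7   7   7   7   7   7   7   7   7   7
  2   0   0   7   7   7   7   7   7   7   7   7   7   7  12  12  19
  3   0   0   7   7   7   7   7   7   7   7   7   7   7  12  12  19
  4   0   0   7   7   7   7   7   7  11  11  11  11  11  12  12  19
  5   0   0   7   7   7  11  11  18  18  18  18  18  18  22  22  22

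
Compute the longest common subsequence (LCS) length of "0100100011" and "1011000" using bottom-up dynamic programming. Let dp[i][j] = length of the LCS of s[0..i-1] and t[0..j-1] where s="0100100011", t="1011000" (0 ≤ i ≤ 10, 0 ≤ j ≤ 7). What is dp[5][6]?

   ''  1  0  1  1  0  0  0
''  0  0  0  0  0  0  0  0
 0  0  0  1  1  1  1  1  1
 1  0  1  1  2  2  2  2  2
 0  0  1  2  2  2  3  3  3
 0  0  1  2  2  2  3  4  4
 1  0  1  2  3  3  3  4  4
 0  0  1  2  3  3  4  4  5
 0  0  1  2  3  3  4  5  5
 0  0  1  2  3  3  4  5  6
 1  0  1  2  3  4  4  5  6
 1  0  1  2  3  4  4  5  6

4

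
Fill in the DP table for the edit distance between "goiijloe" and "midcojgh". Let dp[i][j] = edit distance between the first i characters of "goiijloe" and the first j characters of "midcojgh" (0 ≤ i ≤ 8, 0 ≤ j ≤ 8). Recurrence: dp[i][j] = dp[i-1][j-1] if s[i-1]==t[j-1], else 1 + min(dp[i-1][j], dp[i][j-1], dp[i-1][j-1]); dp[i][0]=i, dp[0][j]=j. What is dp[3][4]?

   ''  m  i  d  c  o  j  g  h
''  0  1  2  3  4  5  6  7  8
 g  1  1  2  3  4  5  6  6  7
 o  2  2  2  3  4  4  5  6  7
 i  3  3  2  3  4  5  5  6  7
 i  4  4  3  3  4  5  6  6  7
 j  5  5  4  4  4  5  5  6  7
 l  6  6  5  5  5  5  6  6  7
 o  7  7  6  6  6  5  6  7  7
 e  8  8  7  7  7  6  6  7  8

4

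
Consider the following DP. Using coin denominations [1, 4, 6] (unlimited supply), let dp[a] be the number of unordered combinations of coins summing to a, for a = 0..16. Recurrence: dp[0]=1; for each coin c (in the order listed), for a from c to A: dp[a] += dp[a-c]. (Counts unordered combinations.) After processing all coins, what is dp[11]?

5

after  coin     0     1     2     3     4     5     6     7     8     9    10    11    12    13    14    15    16
          1     1     1     1     1     1     1     1     1     1     1     1     1     1     1     1     1     1
          4     1     1     1     1     2     2     2     2     3     3     3     3     4     4     4     4     5
          6     1     1     1     1     2     2     3     3     4     4     5     5     7     7     8     8    10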